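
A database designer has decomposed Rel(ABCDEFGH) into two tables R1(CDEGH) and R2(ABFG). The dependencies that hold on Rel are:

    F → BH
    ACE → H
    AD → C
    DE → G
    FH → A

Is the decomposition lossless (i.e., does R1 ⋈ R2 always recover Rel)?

Common attributes: R1 ∩ R2 = {G}.
No dependency enlarges {G}, so (G)⁺ = {G}.
The closure contains neither all of R1 = {CDEGH} nor all of R2 = {ABFG}, so the common attributes are not a superkey of either fragment. The join is lossy.

No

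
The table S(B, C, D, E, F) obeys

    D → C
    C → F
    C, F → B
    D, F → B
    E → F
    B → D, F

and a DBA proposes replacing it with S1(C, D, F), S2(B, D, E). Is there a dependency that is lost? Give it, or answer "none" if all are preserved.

Check E → F: no single fragment contains all of {E, F}, and the restricted closure of {E} across the fragments never reaches {F}.
D → C is preserved.
C → F is preserved.
C, F → B is preserved.
D, F → B is preserved.
B → D, F is preserved.

E → F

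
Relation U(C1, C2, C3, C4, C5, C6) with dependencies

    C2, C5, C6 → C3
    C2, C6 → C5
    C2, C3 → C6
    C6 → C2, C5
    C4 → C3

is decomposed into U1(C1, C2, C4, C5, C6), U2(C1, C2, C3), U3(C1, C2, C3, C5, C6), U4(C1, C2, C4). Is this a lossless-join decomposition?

Chase test. Columns are C1, C2, C3, C4, C5, C6; row i has aⱼ where attribute j ∈ Ui, else bᵢⱼ.
Initial tableau (one row per fragment):
  row 1: a1 a2 b13 a4 a5 a6
  row 2: a1 a2 a3 b24 b25 b26
  row 3: a1 a2 a3 b34 a5 a6
  row 4: a1 a2 b43 a4 b45 b46
Rows 1 and 3 agree on C2, C5, C6; apply C2, C5, C6→C3 and equate their C3 entries.
Rows 1 and 2 agree on C2, C3; apply C2, C3→C6 and equate their C6 entries.
Rows 1 and 2 agree on C6; apply C6→C2, C5 and equate their C2, C5 entries.
Rows 1 and 4 agree on C4; apply C4→C3 and equate their C3 entries.
Rows 1 and 4 agree on C2, C3; apply C2, C3→C6 and equate their C6 entries.
Rows 1 and 4 agree on C6; apply C6→C2, C5 and equate their C2, C5 entries.
Row 1 is now all distinguished symbols — the join is lossless.

Yes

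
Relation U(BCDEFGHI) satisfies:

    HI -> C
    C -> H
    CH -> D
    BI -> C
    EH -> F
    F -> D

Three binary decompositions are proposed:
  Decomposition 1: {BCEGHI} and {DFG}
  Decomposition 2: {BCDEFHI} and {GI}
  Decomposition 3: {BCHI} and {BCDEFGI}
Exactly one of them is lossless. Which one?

Decomposition 3

Decomposition 1: common = {G}, closure = {G} → lossy.
Decomposition 2: common = {I}, closure = {I} → lossy.
Decomposition 3: common = {BCI}, closure = {BCDHI} → lossless.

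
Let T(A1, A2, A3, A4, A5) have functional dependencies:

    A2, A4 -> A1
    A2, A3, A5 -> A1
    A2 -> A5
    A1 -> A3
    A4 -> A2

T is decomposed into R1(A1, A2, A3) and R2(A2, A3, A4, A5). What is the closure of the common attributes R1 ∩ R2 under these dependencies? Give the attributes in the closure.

R1 ∩ R2 = {A2, A3}.
A2 → A5 applies, adding A5
A2, A3, A5 → A1 applies, adding A1
Closure: {A1, A2, A3, A5}.

A1, A2, A3, A5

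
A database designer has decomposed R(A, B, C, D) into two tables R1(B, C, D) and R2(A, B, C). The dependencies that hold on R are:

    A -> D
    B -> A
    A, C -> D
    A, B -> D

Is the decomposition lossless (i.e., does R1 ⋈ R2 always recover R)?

Yes

Common attributes: R1 ∩ R2 = {B, C}.
Closure of {B, C}: B → A applies, adding A; A, C → D applies, adding D. So (B, C)⁺ = {A, B, C, D}.
This closure contains every attribute of R1, so R1 ∩ R2 → R1. The join is lossless.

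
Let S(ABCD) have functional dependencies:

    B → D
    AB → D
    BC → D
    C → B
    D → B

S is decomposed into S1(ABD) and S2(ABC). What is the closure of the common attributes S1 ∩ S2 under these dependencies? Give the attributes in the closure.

S1 ∩ S2 = {AB}.
B → D applies, adding D
Closure: {ABD}.

ABD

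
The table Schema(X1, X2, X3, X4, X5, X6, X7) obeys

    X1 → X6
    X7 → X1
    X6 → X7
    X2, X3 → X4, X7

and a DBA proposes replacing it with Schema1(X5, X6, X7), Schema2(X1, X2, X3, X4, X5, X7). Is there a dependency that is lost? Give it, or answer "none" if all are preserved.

none

X1 → X6: restricted closure across fragments reaches X6.
X7 → X1 lies within Schema2.
X6 → X7 lies within Schema1.
X2, X3 → X4, X7 lies within Schema2.
Every dependency is enforceable on the fragments, so the decomposition is dependency-preserving.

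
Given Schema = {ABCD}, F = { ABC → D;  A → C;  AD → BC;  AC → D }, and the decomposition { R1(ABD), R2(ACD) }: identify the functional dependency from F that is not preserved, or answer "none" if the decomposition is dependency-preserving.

none

ABC → D: restricted closure across fragments reaches D.
A → C lies within R2.
AD → BC: restricted closure across fragments reaches BC.
AC → D lies within R2.
Every dependency is enforceable on the fragments, so the decomposition is dependency-preserving.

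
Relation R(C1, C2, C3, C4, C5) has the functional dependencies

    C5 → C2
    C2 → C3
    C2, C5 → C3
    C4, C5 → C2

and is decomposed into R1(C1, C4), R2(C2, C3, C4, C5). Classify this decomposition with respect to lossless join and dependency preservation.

Lossless test: (C4)⁺ = {C4}, which is a superkey of neither fragment — lossy.
Dependency preservation: every FD's attributes lie within a single fragment, so each can be enforced locally — preserved.

lossy but dependency-preserving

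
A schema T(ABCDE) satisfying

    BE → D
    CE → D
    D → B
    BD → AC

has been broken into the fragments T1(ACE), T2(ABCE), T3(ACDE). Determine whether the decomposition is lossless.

Yes

Chase test. Columns are ABCDE; row i has aⱼ where attribute j ∈ Ti, else bᵢⱼ.
Initial tableau (one row per fragment):
  row 1: a1 b12 a3 b14 a5
  row 2: a1 a2 a3 b24 a5
  row 3: a1 b32 a3 a4 a5
Rows 1 and 2 agree on CE; apply CE→D and equate their D entries.
Rows 1 and 3 agree on CE; apply CE→D and equate their D entries.
Rows 1 and 2 agree on D; apply D→B and equate their B entries.
Rows 1 and 3 agree on D; apply D→B and equate their B entries.
Row 1 is now all distinguished symbols — the join is lossless.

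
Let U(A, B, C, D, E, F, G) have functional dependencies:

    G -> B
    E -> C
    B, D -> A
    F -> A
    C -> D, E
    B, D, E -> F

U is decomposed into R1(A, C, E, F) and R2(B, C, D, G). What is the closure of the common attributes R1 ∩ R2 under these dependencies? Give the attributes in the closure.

R1 ∩ R2 = {C}.
C → D, E applies, adding D, E
Closure: {C, D, E}.

C, D, E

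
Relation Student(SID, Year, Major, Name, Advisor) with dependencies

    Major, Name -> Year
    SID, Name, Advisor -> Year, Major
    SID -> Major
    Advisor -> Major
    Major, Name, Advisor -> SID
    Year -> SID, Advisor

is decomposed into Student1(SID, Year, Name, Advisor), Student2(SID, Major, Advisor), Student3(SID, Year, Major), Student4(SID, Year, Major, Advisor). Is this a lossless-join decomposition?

Yes

Chase test. Columns are SID, Year, Major, Name, Advisor; row i has aⱼ where attribute j ∈ Studenti, else bᵢⱼ.
Initial tableau (one row per fragment):
  row 1: a1 a2 b13 a4 a5
  row 2: a1 b22 a3 b24 a5
  row 3: a1 a2 a3 b34 b35
  row 4: a1 a2 a3 b44 a5
Rows 1 and 2 agree on SID; apply SID→Major and equate their Major entries.
Rows 1 and 3 agree on Year; apply Year→SID, Advisor and equate their SID, Advisor entries.
Row 1 is now all distinguished symbols — the join is lossless.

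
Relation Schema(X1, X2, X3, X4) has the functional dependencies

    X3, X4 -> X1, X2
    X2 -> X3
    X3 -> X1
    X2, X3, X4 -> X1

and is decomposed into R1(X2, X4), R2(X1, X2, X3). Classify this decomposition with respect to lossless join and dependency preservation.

lossless but not dependency-preserving

Lossless test: (X2)⁺ = {X1, X2, X3}, which contains all of one fragment — lossless.
Dependency preservation: the restricted closure of {X3, X4} across the fragments never reaches {X1, X2}, so X3, X4 → X1, X2 cannot be enforced without a join — not preserved.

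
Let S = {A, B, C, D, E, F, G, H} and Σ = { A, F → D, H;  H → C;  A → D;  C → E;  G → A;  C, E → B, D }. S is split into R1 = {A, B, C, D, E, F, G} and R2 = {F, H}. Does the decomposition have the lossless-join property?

No

Common attributes: R1 ∩ R2 = {F}.
No dependency enlarges {F}, so (F)⁺ = {F}.
The closure contains neither all of R1 = {A, B, C, D, E, F, G} nor all of R2 = {F, H}, so the common attributes are not a superkey of either fragment. The join is lossy.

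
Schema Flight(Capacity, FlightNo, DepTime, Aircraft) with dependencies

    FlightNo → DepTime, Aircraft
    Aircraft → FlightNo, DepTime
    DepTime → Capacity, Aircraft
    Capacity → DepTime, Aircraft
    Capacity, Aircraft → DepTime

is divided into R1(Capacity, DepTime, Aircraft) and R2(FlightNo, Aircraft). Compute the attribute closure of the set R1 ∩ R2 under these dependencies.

Capacity, FlightNo, DepTime, Aircraft

R1 ∩ R2 = {Aircraft}.
Aircraft → FlightNo, DepTime applies, adding FlightNo, DepTime
DepTime → Capacity, Aircraft applies, adding Capacity
Closure: {Capacity, FlightNo, DepTime, Aircraft}.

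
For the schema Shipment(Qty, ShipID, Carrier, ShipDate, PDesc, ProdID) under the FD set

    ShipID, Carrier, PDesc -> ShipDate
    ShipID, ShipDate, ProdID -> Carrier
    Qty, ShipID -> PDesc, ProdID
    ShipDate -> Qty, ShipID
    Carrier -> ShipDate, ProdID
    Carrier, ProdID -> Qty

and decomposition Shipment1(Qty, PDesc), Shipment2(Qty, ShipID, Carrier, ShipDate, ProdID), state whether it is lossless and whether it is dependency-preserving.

Lossless test: (Qty)⁺ = {Qty}, which is a superkey of neither fragment — lossy.
Dependency preservation: the restricted closure of {Qty, ShipID} across the fragments never reaches {PDesc, ProdID}, so Qty, ShipID → PDesc, ProdID cannot be enforced without a join — not preserved.

lossy and not dependency-preserving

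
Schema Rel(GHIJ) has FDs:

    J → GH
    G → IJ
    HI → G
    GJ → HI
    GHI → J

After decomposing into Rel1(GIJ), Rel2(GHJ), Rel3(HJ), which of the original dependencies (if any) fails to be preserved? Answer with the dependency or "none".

Check HI → G: no single fragment contains all of {GHI}, and the restricted closure of {HI} across the fragments never reaches {G}.
J → GH is preserved.
G → IJ is preserved.
GJ → HI is preserved.
GHI → J is preserved.

HI → G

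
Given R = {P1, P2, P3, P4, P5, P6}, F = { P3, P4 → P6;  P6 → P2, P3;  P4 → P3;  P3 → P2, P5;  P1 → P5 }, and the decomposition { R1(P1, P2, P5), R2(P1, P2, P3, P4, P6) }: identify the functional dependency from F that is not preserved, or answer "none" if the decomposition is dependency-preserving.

Check P3 → P2, P5: no single fragment contains all of {P2, P3, P5}, and the restricted closure of {P3} across the fragments never reaches {P2, P5}.
P3, P4 → P6 is preserved.
P6 → P2, P3 is preserved.
P4 → P3 is preserved.
P1 → P5 is preserved.

P3 → P2, P5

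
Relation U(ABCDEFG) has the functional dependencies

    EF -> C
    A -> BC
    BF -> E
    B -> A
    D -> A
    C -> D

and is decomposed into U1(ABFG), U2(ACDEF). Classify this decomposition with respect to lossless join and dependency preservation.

lossless and dependency-preserving

Lossless test: (AF)⁺ = {ABCDEF}, which contains all of one fragment — lossless.
Dependency preservation: A → BC; BF → E are not contained in any single fragment, but the restricted closure of each left-hand side across the fragments still reaches the right-hand side; the remaining FDs each lie inside some fragment. All dependencies are preserved.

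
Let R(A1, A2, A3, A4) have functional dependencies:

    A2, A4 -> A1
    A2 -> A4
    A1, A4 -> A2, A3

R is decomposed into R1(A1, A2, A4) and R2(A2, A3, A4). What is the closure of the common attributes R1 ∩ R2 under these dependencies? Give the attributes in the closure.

R1 ∩ R2 = {A2, A4}.
A2, A4 → A1 applies, adding A1
A1, A4 → A2, A3 applies, adding A3
Closure: {A1, A2, A3, A4}.

A1, A2, A3, A4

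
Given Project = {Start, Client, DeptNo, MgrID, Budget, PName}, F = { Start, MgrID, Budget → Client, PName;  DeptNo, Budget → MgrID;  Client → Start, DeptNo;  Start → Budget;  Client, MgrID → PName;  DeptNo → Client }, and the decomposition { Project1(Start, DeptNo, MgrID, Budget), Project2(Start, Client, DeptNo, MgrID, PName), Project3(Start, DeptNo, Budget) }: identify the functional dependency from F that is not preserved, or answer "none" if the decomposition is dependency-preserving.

none

Start, MgrID, Budget → Client, PName: restricted closure across fragments reaches Client, PName.
DeptNo, Budget → MgrID lies within Project1.
Client → Start, DeptNo lies within Project2.
Start → Budget lies within Project1.
Client, MgrID → PName lies within Project2.
DeptNo → Client lies within Project2.
Every dependency is enforceable on the fragments, so the decomposition is dependency-preserving.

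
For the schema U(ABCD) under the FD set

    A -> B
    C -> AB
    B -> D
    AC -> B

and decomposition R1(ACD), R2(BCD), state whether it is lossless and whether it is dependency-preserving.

Lossless test: (CD)⁺ = {ABCD}, which contains all of one fragment — lossless.
Dependency preservation: the restricted closure of {A} across the fragments never reaches {B}, so A → B cannot be enforced without a join — not preserved.

lossless but not dependency-preserving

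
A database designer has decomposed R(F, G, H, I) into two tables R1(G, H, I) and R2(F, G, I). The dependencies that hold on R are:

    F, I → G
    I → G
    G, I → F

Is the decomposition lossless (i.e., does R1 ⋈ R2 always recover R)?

Yes

Common attributes: R1 ∩ R2 = {G, I}.
Closure of {G, I}: G, I → F applies, adding F. So (G, I)⁺ = {F, G, I}.
This closure contains every attribute of R2, so R1 ∩ R2 → R2. The join is lossless.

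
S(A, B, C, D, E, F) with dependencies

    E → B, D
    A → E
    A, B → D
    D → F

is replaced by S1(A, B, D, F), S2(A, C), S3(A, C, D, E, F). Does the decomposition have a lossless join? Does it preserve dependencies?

lossless but not dependency-preserving

Lossless test (chase): Rows 1 and 2 agree on A; apply A→E and equate their E entries. Rows 1 and 3 agree on A; apply A→E and equate their E entries. Rows 1 and 2 agree on E; apply E→B, D and equate their B, D entries. Rows 1 and 3 agree on E; apply E→B, D and equate their B, D entries. Rows 1 and 2 agree on D; apply D→F and equate their F entries. Row 2 is now all distinguished symbols — the join is lossless.
Dependency preservation: the restricted closure of {E} across the fragments never reaches {B, D}, so E → B, D cannot be enforced without a join — not preserved.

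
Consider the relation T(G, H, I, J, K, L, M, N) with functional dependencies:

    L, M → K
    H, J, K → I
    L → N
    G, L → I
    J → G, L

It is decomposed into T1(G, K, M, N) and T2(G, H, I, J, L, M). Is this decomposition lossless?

Common attributes: T1 ∩ T2 = {G, M}.
No dependency enlarges {G, M}, so (G, M)⁺ = {G, M}.
The closure contains neither all of T1 = {G, K, M, N} nor all of T2 = {G, H, I, J, L, M}, so the common attributes are not a superkey of either fragment. The join is lossy.

No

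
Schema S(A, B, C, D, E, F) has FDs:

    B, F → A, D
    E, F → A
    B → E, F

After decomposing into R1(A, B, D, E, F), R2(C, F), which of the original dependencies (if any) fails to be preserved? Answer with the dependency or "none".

B, F → A, D lies within R1.
E, F → A lies within R1.
B → E, F lies within R1.
Every dependency is enforceable on the fragments, so the decomposition is dependency-preserving.

none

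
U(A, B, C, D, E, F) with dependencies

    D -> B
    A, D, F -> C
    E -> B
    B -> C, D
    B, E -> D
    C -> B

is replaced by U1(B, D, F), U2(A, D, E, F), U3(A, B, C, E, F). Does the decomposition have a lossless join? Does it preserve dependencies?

Lossless test (chase): Rows 1 and 2 agree on D; apply D→B and equate their B entries. Rows 1 and 2 agree on B; apply B→C, D and equate their C, D entries. Rows 1 and 3 agree on B; apply B→C, D and equate their C, D entries. Row 2 is now all distinguished symbols — the join is lossless.
Dependency preservation: A, D, F → C; B → C, D; B, E → D are not contained in any single fragment, but the restricted closure of each left-hand side across the fragments still reaches the right-hand side; the remaining FDs each lie inside some fragment. All dependencies are preserved.

lossless and dependency-preserving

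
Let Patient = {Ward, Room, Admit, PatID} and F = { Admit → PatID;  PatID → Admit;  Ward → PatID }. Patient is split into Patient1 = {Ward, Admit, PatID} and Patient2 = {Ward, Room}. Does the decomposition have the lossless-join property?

Yes

Common attributes: Patient1 ∩ Patient2 = {Ward}.
Closure of {Ward}: Ward → PatID applies, adding PatID; PatID → Admit applies, adding Admit. So (Ward)⁺ = {Ward, Admit, PatID}.
This closure contains every attribute of Patient1, so Patient1 ∩ Patient2 → Patient1. The join is lossless.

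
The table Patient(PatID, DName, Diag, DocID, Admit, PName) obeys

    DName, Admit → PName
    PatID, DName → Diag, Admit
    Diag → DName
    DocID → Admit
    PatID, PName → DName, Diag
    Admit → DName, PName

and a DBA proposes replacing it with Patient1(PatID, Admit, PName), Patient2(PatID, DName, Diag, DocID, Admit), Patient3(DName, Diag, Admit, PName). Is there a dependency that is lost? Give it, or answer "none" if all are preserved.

DName, Admit → PName lies within Patient3.
PatID, DName → Diag, Admit lies within Patient2.
Diag → DName lies within Patient2.
DocID → Admit lies within Patient2.
PatID, PName → DName, Diag: restricted closure across fragments reaches DName, Diag.
Admit → DName, PName lies within Patient3.
Every dependency is enforceable on the fragments, so the decomposition is dependency-preserving.

none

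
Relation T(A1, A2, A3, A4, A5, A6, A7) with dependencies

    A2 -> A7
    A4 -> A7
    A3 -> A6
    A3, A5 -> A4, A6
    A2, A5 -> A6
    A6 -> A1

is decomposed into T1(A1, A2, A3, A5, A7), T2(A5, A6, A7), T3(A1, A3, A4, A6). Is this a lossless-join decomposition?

Chase test. Columns are A1, A2, A3, A4, A5, A6, A7; row i has aⱼ where attribute j ∈ Ti, else bᵢⱼ.
Initial tableau (one row per fragment):
  row 1: a1 a2 a3 b14 a5 b16 a7
  row 2: b21 b22 b23 b24 a5 a6 a7
  row 3: a1 b32 a3 a4 b35 a6 b37
Rows 1 and 3 agree on A3; apply A3→A6 and equate their A6 entries.
Rows 1 and 2 agree on A6; apply A6→A1 and equate their A1 entries.
No row becomes fully distinguished — the join is lossy.

No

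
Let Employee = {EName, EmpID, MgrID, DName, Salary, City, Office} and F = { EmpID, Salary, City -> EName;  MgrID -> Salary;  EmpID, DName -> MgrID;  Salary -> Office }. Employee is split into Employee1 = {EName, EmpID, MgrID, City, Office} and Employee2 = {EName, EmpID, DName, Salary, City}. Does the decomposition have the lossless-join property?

Common attributes: Employee1 ∩ Employee2 = {EName, EmpID, City}.
No dependency enlarges {EName, EmpID, City}, so (EName, EmpID, City)⁺ = {EName, EmpID, City}.
The closure contains neither all of Employee1 = {EName, EmpID, MgrID, City, Office} nor all of Employee2 = {EName, EmpID, DName, Salary, City}, so the common attributes are not a superkey of either fragment. The join is lossy.

No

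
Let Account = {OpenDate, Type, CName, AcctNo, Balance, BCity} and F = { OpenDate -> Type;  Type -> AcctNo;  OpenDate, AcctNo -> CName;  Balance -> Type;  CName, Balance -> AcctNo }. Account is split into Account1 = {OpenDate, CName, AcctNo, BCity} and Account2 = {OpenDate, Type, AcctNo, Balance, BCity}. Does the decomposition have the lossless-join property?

Yes

Common attributes: Account1 ∩ Account2 = {OpenDate, AcctNo, BCity}.
Closure of {OpenDate, AcctNo, BCity}: OpenDate → Type applies, adding Type; OpenDate, AcctNo → CName applies, adding CName. So (OpenDate, AcctNo, BCity)⁺ = {OpenDate, Type, CName, AcctNo, BCity}.
This closure contains every attribute of Account1, so Account1 ∩ Account2 → Account1. The join is lossless.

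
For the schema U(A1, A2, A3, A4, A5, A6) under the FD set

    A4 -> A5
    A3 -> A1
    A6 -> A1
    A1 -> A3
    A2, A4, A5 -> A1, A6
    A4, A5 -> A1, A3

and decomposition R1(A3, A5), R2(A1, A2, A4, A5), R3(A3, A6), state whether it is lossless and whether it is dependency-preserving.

lossy and not dependency-preserving

Lossless test (chase): Rows 1 and 3 agree on A3; apply A3→A1 and equate their A1 entries. No row becomes fully distinguished — the join is lossy.
Dependency preservation: the restricted closure of {A3} across the fragments never reaches {A1}, so A3 → A1 cannot be enforced without a join — not preserved.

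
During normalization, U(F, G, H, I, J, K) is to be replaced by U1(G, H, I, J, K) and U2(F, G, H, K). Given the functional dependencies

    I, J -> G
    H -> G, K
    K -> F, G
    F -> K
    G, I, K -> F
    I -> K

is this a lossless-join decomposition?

Common attributes: U1 ∩ U2 = {G, H, K}.
Closure of {G, H, K}: K → F, G applies, adding F. So (G, H, K)⁺ = {F, G, H, K}.
This closure contains every attribute of U2, so U1 ∩ U2 → U2. The join is lossless.

Yes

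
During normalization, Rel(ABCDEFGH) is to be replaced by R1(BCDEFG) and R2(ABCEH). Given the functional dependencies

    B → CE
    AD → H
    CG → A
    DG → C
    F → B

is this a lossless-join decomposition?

No

Common attributes: R1 ∩ R2 = {BCE}.
No dependency enlarges {BCE}, so (BCE)⁺ = {BCE}.
The closure contains neither all of R1 = {BCDEFG} nor all of R2 = {ABCEH}, so the common attributes are not a superkey of either fragment. The join is lossy.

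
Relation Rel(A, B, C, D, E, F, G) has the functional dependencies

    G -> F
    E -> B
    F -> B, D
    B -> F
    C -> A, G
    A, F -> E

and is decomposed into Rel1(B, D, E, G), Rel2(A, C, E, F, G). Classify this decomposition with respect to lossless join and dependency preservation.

lossless but not dependency-preserving

Lossless test: (E, G)⁺ = {B, D, E, F, G}, which contains all of one fragment — lossless.
Dependency preservation: the restricted closure of {F} across the fragments never reaches {B, D}, so F → B, D cannot be enforced without a join — not preserved.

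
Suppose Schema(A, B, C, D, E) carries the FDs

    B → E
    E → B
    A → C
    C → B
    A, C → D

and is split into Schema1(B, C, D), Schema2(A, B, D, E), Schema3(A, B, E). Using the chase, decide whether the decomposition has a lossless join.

No

Chase test. Columns are A, B, C, D, E; row i has aⱼ where attribute j ∈ Schemai, else bᵢⱼ.
Initial tableau (one row per fragment):
  row 1: b11 a2 a3 a4 b15
  row 2: a1 a2 b23 a4 a5
  row 3: a1 a2 b33 b34 a5
Rows 1 and 2 agree on B; apply B→E and equate their E entries.
Rows 2 and 3 agree on A; apply A→C and equate their C entries.
Rows 2 and 3 agree on A, C; apply A, C→D and equate their D entries.
No row becomes fully distinguished — the join is lossy.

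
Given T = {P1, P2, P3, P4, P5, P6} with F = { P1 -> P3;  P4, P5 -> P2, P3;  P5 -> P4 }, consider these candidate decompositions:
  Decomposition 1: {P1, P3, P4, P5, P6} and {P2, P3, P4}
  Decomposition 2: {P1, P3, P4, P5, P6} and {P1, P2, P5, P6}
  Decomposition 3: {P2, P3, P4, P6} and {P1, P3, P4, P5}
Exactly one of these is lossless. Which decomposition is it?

Decomposition 2

Decomposition 1: common = {P3, P4}, closure = {P3, P4} → lossy.
Decomposition 2: common = {P1, P5, P6}, closure = {P1, P2, P3, P4, P5, P6} → lossless.
Decomposition 3: common = {P3, P4}, closure = {P3, P4} → lossy.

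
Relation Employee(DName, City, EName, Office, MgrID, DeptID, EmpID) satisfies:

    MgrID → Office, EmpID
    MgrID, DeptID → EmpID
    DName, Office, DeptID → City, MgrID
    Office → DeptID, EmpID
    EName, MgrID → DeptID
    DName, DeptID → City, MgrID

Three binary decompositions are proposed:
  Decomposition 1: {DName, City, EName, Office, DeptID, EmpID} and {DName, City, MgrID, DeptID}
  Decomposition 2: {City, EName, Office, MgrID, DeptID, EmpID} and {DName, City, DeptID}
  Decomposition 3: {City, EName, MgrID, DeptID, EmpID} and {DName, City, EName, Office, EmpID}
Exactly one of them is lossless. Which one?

Decomposition 1

Decomposition 1: common = {DName, City, DeptID}, closure = {DName, City, Office, MgrID, DeptID, EmpID} → lossless.
Decomposition 2: common = {City, DeptID}, closure = {City, DeptID} → lossy.
Decomposition 3: common = {City, EName, EmpID}, closure = {City, EName, EmpID} → lossy.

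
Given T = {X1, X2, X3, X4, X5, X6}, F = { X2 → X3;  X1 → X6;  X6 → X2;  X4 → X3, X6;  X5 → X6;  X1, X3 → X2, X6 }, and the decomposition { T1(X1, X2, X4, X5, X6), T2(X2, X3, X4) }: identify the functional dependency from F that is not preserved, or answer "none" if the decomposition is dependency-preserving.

X2 → X3 lies within T2.
X1 → X6 lies within T1.
X6 → X2 lies within T1.
X4 → X3, X6: restricted closure across fragments reaches X3, X6.
X5 → X6 lies within T1.
X1, X3 → X2, X6: restricted closure across fragments reaches X2, X6.
Every dependency is enforceable on the fragments, so the decomposition is dependency-preserving.

none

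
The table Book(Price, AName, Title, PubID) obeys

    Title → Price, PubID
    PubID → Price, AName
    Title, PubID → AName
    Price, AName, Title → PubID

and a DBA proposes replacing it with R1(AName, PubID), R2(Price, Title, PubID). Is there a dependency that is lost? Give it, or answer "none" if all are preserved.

Title → Price, PubID lies within R2.
PubID → Price, AName: restricted closure across fragments reaches Price, AName.
Title, PubID → AName: restricted closure across fragments reaches AName.
Price, AName, Title → PubID: restricted closure across fragments reaches PubID.
Every dependency is enforceable on the fragments, so the decomposition is dependency-preserving.

none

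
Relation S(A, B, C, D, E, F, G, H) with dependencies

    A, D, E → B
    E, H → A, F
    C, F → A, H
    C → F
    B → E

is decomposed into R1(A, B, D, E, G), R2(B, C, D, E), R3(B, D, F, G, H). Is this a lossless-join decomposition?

No

Chase test. Columns are A, B, C, D, E, F, G, H; row i has aⱼ where attribute j ∈ Ri, else bᵢⱼ.
Initial tableau (one row per fragment):
  row 1: a1 a2 b13 a4 a5 b16 a7 b18
  row 2: b21 a2 a3 a4 a5 b26 b27 b28
  row 3: b31 a2 b33 a4 b35 a6 a7 a8
Rows 1 and 3 agree on B; apply B→E and equate their E entries.
No row becomes fully distinguished — the join is lossy.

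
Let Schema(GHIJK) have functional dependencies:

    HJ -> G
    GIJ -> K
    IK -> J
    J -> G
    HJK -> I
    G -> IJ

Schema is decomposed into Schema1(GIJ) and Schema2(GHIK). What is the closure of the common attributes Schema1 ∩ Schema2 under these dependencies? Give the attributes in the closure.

GIJK

Schema1 ∩ Schema2 = {GI}.
G → IJ applies, adding J
GIJ → K applies, adding K
Closure: {GIJK}.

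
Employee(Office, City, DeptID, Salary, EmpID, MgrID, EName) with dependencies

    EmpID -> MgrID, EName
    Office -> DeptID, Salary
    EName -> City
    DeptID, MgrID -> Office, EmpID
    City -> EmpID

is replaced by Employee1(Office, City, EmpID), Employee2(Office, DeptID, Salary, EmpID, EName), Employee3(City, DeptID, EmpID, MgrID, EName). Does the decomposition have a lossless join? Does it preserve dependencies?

lossless and dependency-preserving

Lossless test (chase): Rows 1 and 2 agree on EmpID; apply EmpID→MgrID, EName and equate their MgrID, EName entries. Rows 1 and 3 agree on EmpID; apply EmpID→MgrID, EName and equate their MgrID, EName entries. Rows 1 and 2 agree on Office; apply Office→DeptID, Salary and equate their DeptID, Salary entries. Rows 1 and 2 agree on EName; apply EName→City and equate their City entries. Rows 1 and 3 agree on DeptID, MgrID; apply DeptID, MgrID→Office, EmpID and equate their Office, EmpID entries. Rows 1 and 3 agree on Office; apply Office→DeptID, Salary and equate their DeptID, Salary entries. Row 1 is now all distinguished symbols — the join is lossless.
Dependency preservation: DeptID, MgrID → Office, EmpID is not contained in any single fragment, but the restricted closure of its left-hand side across the fragments still reaches the right-hand side; the remaining FDs each lie inside some fragment. All dependencies are preserved.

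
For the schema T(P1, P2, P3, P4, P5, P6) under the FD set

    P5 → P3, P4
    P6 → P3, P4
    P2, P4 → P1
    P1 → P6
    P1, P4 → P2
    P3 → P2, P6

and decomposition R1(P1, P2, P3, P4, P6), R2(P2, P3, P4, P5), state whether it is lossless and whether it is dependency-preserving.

lossless and dependency-preserving

Lossless test: (P2, P3, P4)⁺ = {P1, P2, P3, P4, P6}, which contains all of one fragment — lossless.
Dependency preservation: every FD's attributes lie within a single fragment, so each can be enforced locally — preserved.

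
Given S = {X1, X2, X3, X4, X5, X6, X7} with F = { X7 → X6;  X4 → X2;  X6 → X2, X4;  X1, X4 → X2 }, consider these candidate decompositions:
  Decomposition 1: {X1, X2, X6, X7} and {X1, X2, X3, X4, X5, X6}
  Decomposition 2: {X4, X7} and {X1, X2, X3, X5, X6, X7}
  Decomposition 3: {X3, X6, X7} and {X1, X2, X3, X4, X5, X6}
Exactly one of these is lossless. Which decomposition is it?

Decomposition 2

Decomposition 1: common = {X1, X2, X6}, closure = {X1, X2, X4, X6} → lossy.
Decomposition 2: common = {X7}, closure = {X2, X4, X6, X7} → lossless.
Decomposition 3: common = {X3, X6}, closure = {X2, X3, X4, X6} → lossy.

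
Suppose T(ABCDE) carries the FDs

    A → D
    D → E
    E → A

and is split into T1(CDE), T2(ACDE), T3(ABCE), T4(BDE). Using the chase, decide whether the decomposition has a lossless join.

Chase test. Columns are ABCDE; row i has aⱼ where attribute j ∈ Ti, else bᵢⱼ.
Initial tableau (one row per fragment):
  row 1: b11 b12 a3 a4 a5
  row 2: a1 b22 a3 a4 a5
  row 3: a1 a2 a3 b34 a5
  row 4: b41 a2 b43 a4 a5
Rows 2 and 3 agree on A; apply A→D and equate their D entries.
Rows 1 and 2 agree on E; apply E→A and equate their A entries.
Rows 1 and 4 agree on E; apply E→A and equate their A entries.
Row 3 is now all distinguished symbols — the join is lossless.

Yes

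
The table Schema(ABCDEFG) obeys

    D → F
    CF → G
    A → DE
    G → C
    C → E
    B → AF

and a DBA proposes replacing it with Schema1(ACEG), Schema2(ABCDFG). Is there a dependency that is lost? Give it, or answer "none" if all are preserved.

D → F lies within Schema2.
CF → G lies within Schema2.
A → DE: restricted closure across fragments reaches DE.
G → C lies within Schema1.
C → E lies within Schema1.
B → AF lies within Schema2.
Every dependency is enforceable on the fragments, so the decomposition is dependency-preserving.

none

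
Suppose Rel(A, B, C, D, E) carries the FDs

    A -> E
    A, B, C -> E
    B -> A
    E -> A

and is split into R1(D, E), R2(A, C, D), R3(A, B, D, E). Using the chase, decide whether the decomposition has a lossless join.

Chase test. Columns are A, B, C, D, E; row i has aⱼ where attribute j ∈ Ri, else bᵢⱼ.
Initial tableau (one row per fragment):
  row 1: b11 b12 b13 a4 a5
  row 2: a1 b22 a3 a4 b25
  row 3: a1 a2 b33 a4 a5
Rows 2 and 3 agree on A; apply A→E and equate their E entries.
Rows 1 and 2 agree on E; apply E→A and equate their A entries.
No row becomes fully distinguished — the join is lossy.

No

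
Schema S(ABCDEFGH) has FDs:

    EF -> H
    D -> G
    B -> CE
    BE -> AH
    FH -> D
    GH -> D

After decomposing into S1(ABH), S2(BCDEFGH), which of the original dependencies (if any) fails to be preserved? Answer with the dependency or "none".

EF → H lies within S2.
D → G lies within S2.
B → CE lies within S2.
BE → AH: restricted closure across fragments reaches AH.
FH → D lies within S2.
GH → D lies within S2.
Every dependency is enforceable on the fragments, so the decomposition is dependency-preserving.

none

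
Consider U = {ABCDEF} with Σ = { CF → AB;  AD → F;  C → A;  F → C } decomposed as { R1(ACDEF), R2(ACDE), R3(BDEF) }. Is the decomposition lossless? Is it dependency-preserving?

lossless and dependency-preserving

Lossless test (chase): Rows 1 and 2 agree on AD; apply AD→F and equate their F entries. Rows 1 and 3 agree on F; apply F→C and equate their C entries. Rows 1 and 2 agree on CF; apply CF→AB and equate their AB entries. Rows 1 and 3 agree on CF; apply CF→AB and equate their AB entries. Row 1 is now all distinguished symbols — the join is lossless.
Dependency preservation: CF → AB is not contained in any single fragment, but the restricted closure of its left-hand side across the fragments still reaches the right-hand side; the remaining FDs each lie inside some fragment. All dependencies are preserved.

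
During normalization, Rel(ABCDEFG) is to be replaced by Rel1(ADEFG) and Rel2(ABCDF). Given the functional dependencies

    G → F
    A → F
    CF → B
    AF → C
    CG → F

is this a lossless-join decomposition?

Yes

Common attributes: Rel1 ∩ Rel2 = {ADF}.
Closure of {ADF}: AF → C applies, adding C; CF → B applies, adding B. So (ADF)⁺ = {ABCDF}.
This closure contains every attribute of Rel2, so Rel1 ∩ Rel2 → Rel2. The join is lossless.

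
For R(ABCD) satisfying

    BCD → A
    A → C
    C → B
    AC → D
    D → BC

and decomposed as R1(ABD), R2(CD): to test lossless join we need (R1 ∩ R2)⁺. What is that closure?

ABCD

R1 ∩ R2 = {D}.
D → BC applies, adding BC
BCD → A applies, adding A
Closure: {ABCD}.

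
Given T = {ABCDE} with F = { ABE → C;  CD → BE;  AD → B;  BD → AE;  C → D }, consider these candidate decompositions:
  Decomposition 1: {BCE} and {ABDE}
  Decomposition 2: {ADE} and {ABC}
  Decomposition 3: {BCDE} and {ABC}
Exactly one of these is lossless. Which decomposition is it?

Decomposition 1: common = {BE}, closure = {BE} → lossy.
Decomposition 2: common = {A}, closure = {A} → lossy.
Decomposition 3: common = {BC}, closure = {ABCDE} → lossless.

Decomposition 3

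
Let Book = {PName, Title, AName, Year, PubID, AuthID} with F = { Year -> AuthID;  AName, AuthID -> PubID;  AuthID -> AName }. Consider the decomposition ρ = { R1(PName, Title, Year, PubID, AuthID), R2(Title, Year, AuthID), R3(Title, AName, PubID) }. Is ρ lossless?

No

Chase test. Columns are PName, Title, AName, Year, PubID, AuthID; row i has aⱼ where attribute j ∈ Ri, else bᵢⱼ.
Initial tableau (one row per fragment):
  row 1: a1 a2 b13 a4 a5 a6
  row 2: b21 a2 b23 a4 b25 a6
  row 3: b31 a2 a3 b34 a5 b36
Rows 1 and 2 agree on AuthID; apply AuthID→AName and equate their AName entries.
Rows 1 and 2 agree on AName, AuthID; apply AName, AuthID→PubID and equate their PubID entries.
No row becomes fully distinguished — the join is lossy.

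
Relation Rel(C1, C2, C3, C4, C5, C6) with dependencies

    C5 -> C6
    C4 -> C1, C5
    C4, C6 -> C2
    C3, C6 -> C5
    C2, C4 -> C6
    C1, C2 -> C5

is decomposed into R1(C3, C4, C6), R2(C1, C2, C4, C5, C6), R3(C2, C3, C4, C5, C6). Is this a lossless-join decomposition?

Yes

Chase test. Columns are C1, C2, C3, C4, C5, C6; row i has aⱼ where attribute j ∈ Ri, else bᵢⱼ.
Initial tableau (one row per fragment):
  row 1: b11 b12 a3 a4 b15 a6
  row 2: a1 a2 b23 a4 a5 a6
  row 3: b31 a2 a3 a4 a5 a6
Rows 1 and 2 agree on C4; apply C4→C1, C5 and equate their C1, C5 entries.
Rows 1 and 3 agree on C4; apply C4→C1, C5 and equate their C1, C5 entries.
Rows 1 and 2 agree on C4, C6; apply C4, C6→C2 and equate their C2 entries.
Row 1 is now all distinguished symbols — the join is lossless.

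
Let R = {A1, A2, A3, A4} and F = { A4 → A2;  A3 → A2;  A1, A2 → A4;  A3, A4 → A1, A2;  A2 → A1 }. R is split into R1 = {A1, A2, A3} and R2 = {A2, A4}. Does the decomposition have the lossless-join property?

Common attributes: R1 ∩ R2 = {A2}.
Closure of {A2}: A2 → A1 applies, adding A1; A1, A2 → A4 applies, adding A4. So (A2)⁺ = {A1, A2, A4}.
This closure contains every attribute of R2, so R1 ∩ R2 → R2. The join is lossless.

Yes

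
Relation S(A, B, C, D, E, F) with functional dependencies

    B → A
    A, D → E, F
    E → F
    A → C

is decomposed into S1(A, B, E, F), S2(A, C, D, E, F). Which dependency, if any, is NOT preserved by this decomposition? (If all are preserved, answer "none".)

B → A lies within S1.
A, D → E, F lies within S2.
E → F lies within S1.
A → C lies within S2.
Every dependency is enforceable on the fragments, so the decomposition is dependency-preserving.

none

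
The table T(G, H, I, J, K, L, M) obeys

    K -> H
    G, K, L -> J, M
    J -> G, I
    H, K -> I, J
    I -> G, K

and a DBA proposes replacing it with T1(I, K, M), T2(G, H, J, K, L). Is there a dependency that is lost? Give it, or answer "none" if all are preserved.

G, K, L -> J, M

Check G, K, L → J, M: no single fragment contains all of {G, J, K, L, M}, and the restricted closure of {G, K, L} across the fragments never reaches {J, M}.
K → H is preserved.
J → G, I is preserved.
H, K → I, J is preserved.
I → G, K is preserved.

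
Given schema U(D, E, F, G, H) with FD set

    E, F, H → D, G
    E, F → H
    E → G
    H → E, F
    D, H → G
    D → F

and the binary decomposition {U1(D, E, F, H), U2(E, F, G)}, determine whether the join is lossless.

Common attributes: U1 ∩ U2 = {E, F}.
Closure of {E, F}: E, F → H applies, adding H; E → G applies, adding G; E, F, H → D, G applies, adding D. So (E, F)⁺ = {D, E, F, G, H}.
This closure contains every attribute of U1, so U1 ∩ U2 → U1. The join is lossless.

Yes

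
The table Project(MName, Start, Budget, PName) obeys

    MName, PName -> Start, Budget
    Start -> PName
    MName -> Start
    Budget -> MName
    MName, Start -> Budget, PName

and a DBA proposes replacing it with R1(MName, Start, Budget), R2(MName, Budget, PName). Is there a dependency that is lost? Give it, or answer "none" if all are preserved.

Check Start → PName: no single fragment contains all of {Start, PName}, and the restricted closure of {Start} across the fragments never reaches {PName}.
MName, PName → Start, Budget is preserved.
MName → Start is preserved.
Budget → MName is preserved.
MName, Start → Budget, PName is preserved.

Start -> PName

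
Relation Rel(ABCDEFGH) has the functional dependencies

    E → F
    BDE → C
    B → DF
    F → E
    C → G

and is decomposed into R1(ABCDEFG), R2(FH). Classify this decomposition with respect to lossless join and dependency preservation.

lossy but dependency-preserving

Lossless test: (F)⁺ = {EF}, which is a superkey of neither fragment — lossy.
Dependency preservation: every FD's attributes lie within a single fragment, so each can be enforced locally — preserved.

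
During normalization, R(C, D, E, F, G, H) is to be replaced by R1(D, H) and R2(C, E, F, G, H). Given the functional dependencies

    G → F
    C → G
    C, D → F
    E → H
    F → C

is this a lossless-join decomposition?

Common attributes: R1 ∩ R2 = {H}.
No dependency enlarges {H}, so (H)⁺ = {H}.
The closure contains neither all of R1 = {D, H} nor all of R2 = {C, E, F, G, H}, so the common attributes are not a superkey of either fragment. The join is lossy.

No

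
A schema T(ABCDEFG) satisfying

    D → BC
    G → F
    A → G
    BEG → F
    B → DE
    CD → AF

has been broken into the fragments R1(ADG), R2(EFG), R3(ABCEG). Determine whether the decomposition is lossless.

Chase test. Columns are ABCDEFG; row i has aⱼ where attribute j ∈ Ri, else bᵢⱼ.
Initial tableau (one row per fragment):
  row 1: a1 b12 b13 a4 b15 b16 a7
  row 2: b21 b22 b23 b24 a5 a6 a7
  row 3: a1 a2 a3 b34 a5 b36 a7
Rows 1 and 2 agree on G; apply G→F and equate their F entries.
Rows 1 and 3 agree on G; apply G→F and equate their F entries.
No row becomes fully distinguished — the join is lossy.

No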